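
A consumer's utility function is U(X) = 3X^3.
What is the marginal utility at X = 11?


MU = dU/dX = 3*3*X^(3-1)
MU = 9*X^2
At X = 11:
MU = 9 * 11^2
MU = 9 * 121 = 1089

1089


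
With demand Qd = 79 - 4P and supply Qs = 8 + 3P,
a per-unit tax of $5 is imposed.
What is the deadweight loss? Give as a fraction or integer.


Pre-tax equilibrium quantity: Q* = 269/7
Post-tax equilibrium quantity: Q_tax = 209/7
Reduction in quantity: Q* - Q_tax = 60/7
DWL = (1/2) * tax * (Q* - Q_tax)
DWL = (1/2) * 5 * 60/7 = 150/7

150/7


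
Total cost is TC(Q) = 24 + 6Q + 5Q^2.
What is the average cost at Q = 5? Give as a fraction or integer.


TC(5) = 24 + 6*5 + 5*5^2
TC(5) = 24 + 30 + 125 = 179
AC = TC/Q = 179/5 = 179/5

179/5


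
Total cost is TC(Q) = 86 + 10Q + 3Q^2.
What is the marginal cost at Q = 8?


MC = dTC/dQ = 10 + 2*3*Q
At Q = 8:
MC = 10 + 6*8
MC = 10 + 48 = 58

58


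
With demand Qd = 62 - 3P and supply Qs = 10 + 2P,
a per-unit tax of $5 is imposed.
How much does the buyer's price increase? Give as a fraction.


With a per-unit tax, the buyer's price increase depends on relative slopes.
Supply slope: d = 2, Demand slope: b = 3
Buyer's price increase = d * tax / (b + d)
= 2 * 5 / (3 + 2)
= 10 / 5 = 2

2


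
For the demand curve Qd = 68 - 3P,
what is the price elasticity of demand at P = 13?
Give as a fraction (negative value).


dQ/dP = -3
At P = 13: Q = 68 - 3*13 = 29
E = (dQ/dP)(P/Q) = (-3)(13/29) = -39/29

-39/29


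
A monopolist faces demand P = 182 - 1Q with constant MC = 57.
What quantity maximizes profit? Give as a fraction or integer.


TR = P*Q = (182 - 1Q)Q = 182Q - 1Q^2
MR = dTR/dQ = 182 - 2Q
Set MR = MC:
182 - 2Q = 57
125 = 2Q
Q* = 125/2 = 125/2

125/2


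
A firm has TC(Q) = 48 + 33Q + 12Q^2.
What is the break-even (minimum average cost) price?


AC(Q) = 48/Q + 33 + 12Q
To minimize: dAC/dQ = -48/Q^2 + 12 = 0
Q^2 = 48/12 = 4
Q* = 2
Min AC = 48/2 + 33 + 12*2
Min AC = 24 + 33 + 24 = 81

81


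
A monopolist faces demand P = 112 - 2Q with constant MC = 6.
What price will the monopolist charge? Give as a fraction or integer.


MR = 112 - 4Q
Set MR = MC: 112 - 4Q = 6
Q* = 53/2
Substitute into demand:
P* = 112 - 2*53/2 = 59

59


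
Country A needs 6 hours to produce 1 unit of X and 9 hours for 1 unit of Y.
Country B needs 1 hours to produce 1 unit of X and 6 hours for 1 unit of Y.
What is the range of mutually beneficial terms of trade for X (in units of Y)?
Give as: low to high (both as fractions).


Opportunity cost of X for Country A = hours_X / hours_Y = 6/9 = 2/3 units of Y
Opportunity cost of X for Country B = hours_X / hours_Y = 1/6 = 1/6 units of Y
Terms of trade must be between the two opportunity costs.
Range: 1/6 to 2/3

1/6 to 2/3


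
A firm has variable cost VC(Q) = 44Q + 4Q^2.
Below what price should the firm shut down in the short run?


AVC(Q) = VC(Q)/Q = 44 + 4Q
AVC is increasing in Q, so minimum AVC is at Q -> 0+.
Min AVC = 44
The firm should shut down if P < 44.

44


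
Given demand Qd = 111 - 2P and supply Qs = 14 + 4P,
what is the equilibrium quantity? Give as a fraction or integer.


First find equilibrium price:
111 - 2P = 14 + 4P
P* = 97/6 = 97/6
Then substitute into demand:
Q* = 111 - 2 * 97/6 = 236/3

236/3


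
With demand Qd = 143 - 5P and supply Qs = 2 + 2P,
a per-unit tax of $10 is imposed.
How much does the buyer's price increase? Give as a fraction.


With a per-unit tax, the buyer's price increase depends on relative slopes.
Supply slope: d = 2, Demand slope: b = 5
Buyer's price increase = d * tax / (b + d)
= 2 * 10 / (5 + 2)
= 20 / 7 = 20/7

20/7


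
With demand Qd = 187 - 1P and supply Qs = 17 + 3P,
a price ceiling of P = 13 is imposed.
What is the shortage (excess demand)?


At P = 13:
Qd = 187 - 1*13 = 174
Qs = 17 + 3*13 = 56
Shortage = Qd - Qs = 174 - 56 = 118

118


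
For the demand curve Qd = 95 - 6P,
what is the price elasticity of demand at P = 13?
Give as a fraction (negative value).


dQ/dP = -6
At P = 13: Q = 95 - 6*13 = 17
E = (dQ/dP)(P/Q) = (-6)(13/17) = -78/17

-78/17


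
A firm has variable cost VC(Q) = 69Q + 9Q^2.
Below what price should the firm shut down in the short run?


AVC(Q) = VC(Q)/Q = 69 + 9Q
AVC is increasing in Q, so minimum AVC is at Q -> 0+.
Min AVC = 69
The firm should shut down if P < 69.

69


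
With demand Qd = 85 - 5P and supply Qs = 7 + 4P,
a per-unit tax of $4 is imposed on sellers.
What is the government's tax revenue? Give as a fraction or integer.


With tax on sellers, new supply: Qs' = 7 + 4(P - 4)
= 4P - 9
New equilibrium quantity:
Q_new = 295/9
Tax revenue = tax * Q_new = 4 * 295/9 = 1180/9

1180/9


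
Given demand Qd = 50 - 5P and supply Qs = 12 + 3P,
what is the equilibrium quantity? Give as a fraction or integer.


First find equilibrium price:
50 - 5P = 12 + 3P
P* = 38/8 = 19/4
Then substitute into demand:
Q* = 50 - 5 * 19/4 = 105/4

105/4


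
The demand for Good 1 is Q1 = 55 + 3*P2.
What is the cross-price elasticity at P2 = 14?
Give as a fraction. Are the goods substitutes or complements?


dQ1/dP2 = 3
At P2 = 14: Q1 = 55 + 3*14 = 97
Exy = (dQ1/dP2)(P2/Q1) = 3 * 14 / 97 = 42/97
Since Exy > 0, the goods are substitutes.

42/97 (substitutes)


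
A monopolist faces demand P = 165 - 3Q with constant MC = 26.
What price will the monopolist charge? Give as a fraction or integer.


MR = 165 - 6Q
Set MR = MC: 165 - 6Q = 26
Q* = 139/6
Substitute into demand:
P* = 165 - 3*139/6 = 191/2

191/2


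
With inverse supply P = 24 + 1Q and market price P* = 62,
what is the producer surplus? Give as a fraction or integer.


Minimum supply price (at Q=0): P_min = 24
Quantity supplied at P* = 62:
Q* = (62 - 24)/1 = 38
PS = (1/2) * Q* * (P* - P_min)
PS = (1/2) * 38 * (62 - 24)
PS = (1/2) * 38 * 38 = 722

722


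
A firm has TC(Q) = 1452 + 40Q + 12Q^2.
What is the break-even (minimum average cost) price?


AC(Q) = 1452/Q + 40 + 12Q
To minimize: dAC/dQ = -1452/Q^2 + 12 = 0
Q^2 = 1452/12 = 121
Q* = 11
Min AC = 1452/11 + 40 + 12*11
Min AC = 132 + 40 + 132 = 304

304


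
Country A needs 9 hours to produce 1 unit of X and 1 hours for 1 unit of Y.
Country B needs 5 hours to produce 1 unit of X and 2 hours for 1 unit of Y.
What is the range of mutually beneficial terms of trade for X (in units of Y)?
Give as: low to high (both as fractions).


Opportunity cost of X for Country A = hours_X / hours_Y = 9/1 = 9 units of Y
Opportunity cost of X for Country B = hours_X / hours_Y = 5/2 = 5/2 units of Y
Terms of trade must be between the two opportunity costs.
Range: 5/2 to 9

5/2 to 9


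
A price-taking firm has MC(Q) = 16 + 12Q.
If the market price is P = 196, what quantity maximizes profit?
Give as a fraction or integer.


In perfect competition, profit is maximized where P = MC.
196 = 16 + 12Q
180 = 12Q
Q* = 180/12 = 15

15


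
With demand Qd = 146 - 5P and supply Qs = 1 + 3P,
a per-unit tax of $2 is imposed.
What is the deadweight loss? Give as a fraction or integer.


Pre-tax equilibrium quantity: Q* = 443/8
Post-tax equilibrium quantity: Q_tax = 413/8
Reduction in quantity: Q* - Q_tax = 15/4
DWL = (1/2) * tax * (Q* - Q_tax)
DWL = (1/2) * 2 * 15/4 = 15/4

15/4


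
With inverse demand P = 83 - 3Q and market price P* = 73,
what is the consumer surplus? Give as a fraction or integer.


Maximum willingness to pay (at Q=0): P_max = 83
Quantity demanded at P* = 73:
Q* = (83 - 73)/3 = 10/3
CS = (1/2) * Q* * (P_max - P*)
CS = (1/2) * 10/3 * (83 - 73)
CS = (1/2) * 10/3 * 10 = 50/3

50/3


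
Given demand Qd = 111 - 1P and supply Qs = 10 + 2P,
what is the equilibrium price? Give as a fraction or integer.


At equilibrium, Qd = Qs.
111 - 1P = 10 + 2P
111 - 10 = 1P + 2P
101 = 3P
P* = 101/3 = 101/3

101/3


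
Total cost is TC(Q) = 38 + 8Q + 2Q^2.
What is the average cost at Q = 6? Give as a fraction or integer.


TC(6) = 38 + 8*6 + 2*6^2
TC(6) = 38 + 48 + 72 = 158
AC = TC/Q = 158/6 = 79/3

79/3


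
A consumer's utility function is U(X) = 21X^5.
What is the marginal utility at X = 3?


MU = dU/dX = 21*5*X^(5-1)
MU = 105*X^4
At X = 3:
MU = 105 * 3^4
MU = 105 * 81 = 8505

8505


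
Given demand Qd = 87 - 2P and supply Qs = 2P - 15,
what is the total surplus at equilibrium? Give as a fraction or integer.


Find equilibrium: 87 - 2P = 2P - 15
87 + 15 = 4P
P* = 102/4 = 51/2
Q* = 2*51/2 - 15 = 36
Inverse demand: P = 87/2 - Q/2, so P_max = 87/2
Inverse supply: P = 15/2 + Q/2, so P_min = 15/2
CS = (1/2) * 36 * (87/2 - 51/2) = 324
PS = (1/2) * 36 * (51/2 - 15/2) = 324
TS = CS + PS = 324 + 324 = 648

648


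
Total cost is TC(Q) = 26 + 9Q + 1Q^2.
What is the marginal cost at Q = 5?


MC = dTC/dQ = 9 + 2*1*Q
At Q = 5:
MC = 9 + 2*5
MC = 9 + 10 = 19

19


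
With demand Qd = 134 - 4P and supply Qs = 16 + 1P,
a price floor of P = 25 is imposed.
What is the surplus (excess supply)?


At P = 25:
Qd = 134 - 4*25 = 34
Qs = 16 + 1*25 = 41
Surplus = Qs - Qd = 41 - 34 = 7

7


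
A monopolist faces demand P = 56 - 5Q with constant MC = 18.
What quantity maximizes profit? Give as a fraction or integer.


TR = P*Q = (56 - 5Q)Q = 56Q - 5Q^2
MR = dTR/dQ = 56 - 10Q
Set MR = MC:
56 - 10Q = 18
38 = 10Q
Q* = 38/10 = 19/5

19/5


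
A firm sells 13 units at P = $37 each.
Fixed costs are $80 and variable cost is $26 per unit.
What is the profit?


Total Revenue = P * Q = 37 * 13 = $481
Total Cost = FC + VC*Q = 80 + 26*13 = $418
Profit = TR - TC = 481 - 418 = $63

$63


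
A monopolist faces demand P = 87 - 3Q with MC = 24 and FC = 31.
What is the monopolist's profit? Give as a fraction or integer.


MR = MC: 87 - 6Q = 24
Q* = 21/2
P* = 87 - 3*21/2 = 111/2
Profit = (P* - MC)*Q* - FC
= (111/2 - 24)*21/2 - 31
= 63/2*21/2 - 31
= 1323/4 - 31 = 1199/4

1199/4


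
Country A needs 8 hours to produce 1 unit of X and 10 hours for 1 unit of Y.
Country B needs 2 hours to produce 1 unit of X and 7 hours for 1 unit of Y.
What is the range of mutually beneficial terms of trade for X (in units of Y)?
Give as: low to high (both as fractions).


Opportunity cost of X for Country A = hours_X / hours_Y = 8/10 = 4/5 units of Y
Opportunity cost of X for Country B = hours_X / hours_Y = 2/7 = 2/7 units of Y
Terms of trade must be between the two opportunity costs.
Range: 2/7 to 4/5

2/7 to 4/5


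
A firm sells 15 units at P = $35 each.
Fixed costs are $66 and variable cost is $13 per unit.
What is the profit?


Total Revenue = P * Q = 35 * 15 = $525
Total Cost = FC + VC*Q = 66 + 13*15 = $261
Profit = TR - TC = 525 - 261 = $264

$264


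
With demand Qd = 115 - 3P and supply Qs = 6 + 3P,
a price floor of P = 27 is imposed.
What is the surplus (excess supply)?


At P = 27:
Qd = 115 - 3*27 = 34
Qs = 6 + 3*27 = 87
Surplus = Qs - Qd = 87 - 34 = 53

53


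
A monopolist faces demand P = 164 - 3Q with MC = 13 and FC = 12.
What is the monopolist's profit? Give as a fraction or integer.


MR = MC: 164 - 6Q = 13
Q* = 151/6
P* = 164 - 3*151/6 = 177/2
Profit = (P* - MC)*Q* - FC
= (177/2 - 13)*151/6 - 12
= 151/2*151/6 - 12
= 22801/12 - 12 = 22657/12

22657/12


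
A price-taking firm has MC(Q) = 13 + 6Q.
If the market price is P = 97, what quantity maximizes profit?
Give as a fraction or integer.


In perfect competition, profit is maximized where P = MC.
97 = 13 + 6Q
84 = 6Q
Q* = 84/6 = 14

14


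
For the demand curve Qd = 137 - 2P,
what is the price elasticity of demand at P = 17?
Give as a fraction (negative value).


dQ/dP = -2
At P = 17: Q = 137 - 2*17 = 103
E = (dQ/dP)(P/Q) = (-2)(17/103) = -34/103

-34/103


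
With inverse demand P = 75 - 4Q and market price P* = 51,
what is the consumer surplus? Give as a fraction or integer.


Maximum willingness to pay (at Q=0): P_max = 75
Quantity demanded at P* = 51:
Q* = (75 - 51)/4 = 6
CS = (1/2) * Q* * (P_max - P*)
CS = (1/2) * 6 * (75 - 51)
CS = (1/2) * 6 * 24 = 72

72


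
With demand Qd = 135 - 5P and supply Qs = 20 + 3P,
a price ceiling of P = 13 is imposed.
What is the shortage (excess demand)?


At P = 13:
Qd = 135 - 5*13 = 70
Qs = 20 + 3*13 = 59
Shortage = Qd - Qs = 70 - 59 = 11

11


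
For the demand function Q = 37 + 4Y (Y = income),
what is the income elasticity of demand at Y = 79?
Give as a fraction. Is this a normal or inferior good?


dQ/dY = 4
At Y = 79: Q = 37 + 4*79 = 353
Ey = (dQ/dY)(Y/Q) = 4 * 79 / 353 = 316/353
Since Ey > 0, this is a normal good.

316/353 (normal good)


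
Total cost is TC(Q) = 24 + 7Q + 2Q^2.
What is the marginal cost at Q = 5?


MC = dTC/dQ = 7 + 2*2*Q
At Q = 5:
MC = 7 + 4*5
MC = 7 + 20 = 27

27


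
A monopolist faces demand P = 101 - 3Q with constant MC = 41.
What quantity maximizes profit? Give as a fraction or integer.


TR = P*Q = (101 - 3Q)Q = 101Q - 3Q^2
MR = dTR/dQ = 101 - 6Q
Set MR = MC:
101 - 6Q = 41
60 = 6Q
Q* = 60/6 = 10

10


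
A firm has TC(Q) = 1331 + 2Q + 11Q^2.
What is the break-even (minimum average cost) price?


AC(Q) = 1331/Q + 2 + 11Q
To minimize: dAC/dQ = -1331/Q^2 + 11 = 0
Q^2 = 1331/11 = 121
Q* = 11
Min AC = 1331/11 + 2 + 11*11
Min AC = 121 + 2 + 121 = 244

244


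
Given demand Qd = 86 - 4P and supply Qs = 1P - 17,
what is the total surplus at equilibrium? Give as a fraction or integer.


Find equilibrium: 86 - 4P = 1P - 17
86 + 17 = 5P
P* = 103/5 = 103/5
Q* = 1*103/5 - 17 = 18/5
Inverse demand: P = 43/2 - Q/4, so P_max = 43/2
Inverse supply: P = 17 + Q/1, so P_min = 17
CS = (1/2) * 18/5 * (43/2 - 103/5) = 81/50
PS = (1/2) * 18/5 * (103/5 - 17) = 162/25
TS = CS + PS = 81/50 + 162/25 = 81/10

81/10


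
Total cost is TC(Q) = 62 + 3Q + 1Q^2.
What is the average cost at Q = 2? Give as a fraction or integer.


TC(2) = 62 + 3*2 + 1*2^2
TC(2) = 62 + 6 + 4 = 72
AC = TC/Q = 72/2 = 36

36


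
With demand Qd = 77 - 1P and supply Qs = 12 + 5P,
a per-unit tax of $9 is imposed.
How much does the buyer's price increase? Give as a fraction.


With a per-unit tax, the buyer's price increase depends on relative slopes.
Supply slope: d = 5, Demand slope: b = 1
Buyer's price increase = d * tax / (b + d)
= 5 * 9 / (1 + 5)
= 45 / 6 = 15/2

15/2


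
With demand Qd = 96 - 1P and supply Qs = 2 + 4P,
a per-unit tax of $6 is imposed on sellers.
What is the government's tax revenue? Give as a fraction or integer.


With tax on sellers, new supply: Qs' = 2 + 4(P - 6)
= 4P - 22
New equilibrium quantity:
Q_new = 362/5
Tax revenue = tax * Q_new = 6 * 362/5 = 2172/5

2172/5


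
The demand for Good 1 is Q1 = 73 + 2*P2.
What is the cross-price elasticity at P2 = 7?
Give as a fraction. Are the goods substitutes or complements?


dQ1/dP2 = 2
At P2 = 7: Q1 = 73 + 2*7 = 87
Exy = (dQ1/dP2)(P2/Q1) = 2 * 7 / 87 = 14/87
Since Exy > 0, the goods are substitutes.

14/87 (substitutes)


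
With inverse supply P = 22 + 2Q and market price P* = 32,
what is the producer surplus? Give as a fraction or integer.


Minimum supply price (at Q=0): P_min = 22
Quantity supplied at P* = 32:
Q* = (32 - 22)/2 = 5
PS = (1/2) * Q* * (P* - P_min)
PS = (1/2) * 5 * (32 - 22)
PS = (1/2) * 5 * 10 = 25

25


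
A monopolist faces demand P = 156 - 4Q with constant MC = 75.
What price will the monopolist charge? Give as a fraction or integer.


MR = 156 - 8Q
Set MR = MC: 156 - 8Q = 75
Q* = 81/8
Substitute into demand:
P* = 156 - 4*81/8 = 231/2

231/2


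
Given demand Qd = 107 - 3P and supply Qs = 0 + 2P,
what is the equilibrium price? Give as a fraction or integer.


At equilibrium, Qd = Qs.
107 - 3P = 0 + 2P
107 - 0 = 3P + 2P
107 = 5P
P* = 107/5 = 107/5

107/5


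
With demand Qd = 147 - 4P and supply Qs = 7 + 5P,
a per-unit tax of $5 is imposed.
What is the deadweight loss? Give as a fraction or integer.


Pre-tax equilibrium quantity: Q* = 763/9
Post-tax equilibrium quantity: Q_tax = 221/3
Reduction in quantity: Q* - Q_tax = 100/9
DWL = (1/2) * tax * (Q* - Q_tax)
DWL = (1/2) * 5 * 100/9 = 250/9

250/9


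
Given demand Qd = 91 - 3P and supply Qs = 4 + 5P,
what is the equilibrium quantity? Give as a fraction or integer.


First find equilibrium price:
91 - 3P = 4 + 5P
P* = 87/8 = 87/8
Then substitute into demand:
Q* = 91 - 3 * 87/8 = 467/8

467/8


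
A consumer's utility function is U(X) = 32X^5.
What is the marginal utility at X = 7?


MU = dU/dX = 32*5*X^(5-1)
MU = 160*X^4
At X = 7:
MU = 160 * 7^4
MU = 160 * 2401 = 384160

384160


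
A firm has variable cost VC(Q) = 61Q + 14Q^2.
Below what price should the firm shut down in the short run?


AVC(Q) = VC(Q)/Q = 61 + 14Q
AVC is increasing in Q, so minimum AVC is at Q -> 0+.
Min AVC = 61
The firm should shut down if P < 61.

61


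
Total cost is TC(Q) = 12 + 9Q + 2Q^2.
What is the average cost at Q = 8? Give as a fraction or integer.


TC(8) = 12 + 9*8 + 2*8^2
TC(8) = 12 + 72 + 128 = 212
AC = TC/Q = 212/8 = 53/2

53/2


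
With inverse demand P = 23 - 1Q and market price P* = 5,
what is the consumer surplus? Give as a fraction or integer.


Maximum willingness to pay (at Q=0): P_max = 23
Quantity demanded at P* = 5:
Q* = (23 - 5)/1 = 18
CS = (1/2) * Q* * (P_max - P*)
CS = (1/2) * 18 * (23 - 5)
CS = (1/2) * 18 * 18 = 162

162


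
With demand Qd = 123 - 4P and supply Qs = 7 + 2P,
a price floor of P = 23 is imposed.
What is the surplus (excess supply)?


At P = 23:
Qd = 123 - 4*23 = 31
Qs = 7 + 2*23 = 53
Surplus = Qs - Qd = 53 - 31 = 22

22


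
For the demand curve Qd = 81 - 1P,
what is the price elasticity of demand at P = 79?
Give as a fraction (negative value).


dQ/dP = -1
At P = 79: Q = 81 - 1*79 = 2
E = (dQ/dP)(P/Q) = (-1)(79/2) = -79/2

-79/2


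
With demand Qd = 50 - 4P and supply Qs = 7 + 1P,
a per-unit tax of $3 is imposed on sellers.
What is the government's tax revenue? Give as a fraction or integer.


With tax on sellers, new supply: Qs' = 7 + 1(P - 3)
= 4 + 1P
New equilibrium quantity:
Q_new = 66/5
Tax revenue = tax * Q_new = 3 * 66/5 = 198/5

198/5


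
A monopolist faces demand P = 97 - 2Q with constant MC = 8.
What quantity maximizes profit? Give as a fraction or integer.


TR = P*Q = (97 - 2Q)Q = 97Q - 2Q^2
MR = dTR/dQ = 97 - 4Q
Set MR = MC:
97 - 4Q = 8
89 = 4Q
Q* = 89/4 = 89/4

89/4


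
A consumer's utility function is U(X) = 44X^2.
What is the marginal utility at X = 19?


MU = dU/dX = 44*2*X^(2-1)
MU = 88*X^1
At X = 19:
MU = 88 * 19^1
MU = 88 * 19 = 1672

1672


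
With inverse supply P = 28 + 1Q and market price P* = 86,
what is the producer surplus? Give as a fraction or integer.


Minimum supply price (at Q=0): P_min = 28
Quantity supplied at P* = 86:
Q* = (86 - 28)/1 = 58
PS = (1/2) * Q* * (P* - P_min)
PS = (1/2) * 58 * (86 - 28)
PS = (1/2) * 58 * 58 = 1682

1682


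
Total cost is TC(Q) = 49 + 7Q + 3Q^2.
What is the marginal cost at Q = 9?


MC = dTC/dQ = 7 + 2*3*Q
At Q = 9:
MC = 7 + 6*9
MC = 7 + 54 = 61

61


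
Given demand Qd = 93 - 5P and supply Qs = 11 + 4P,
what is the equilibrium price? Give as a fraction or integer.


At equilibrium, Qd = Qs.
93 - 5P = 11 + 4P
93 - 11 = 5P + 4P
82 = 9P
P* = 82/9 = 82/9

82/9


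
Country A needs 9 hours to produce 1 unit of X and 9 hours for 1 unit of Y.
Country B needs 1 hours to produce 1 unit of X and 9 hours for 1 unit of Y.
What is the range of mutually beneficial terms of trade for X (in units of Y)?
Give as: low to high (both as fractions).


Opportunity cost of X for Country A = hours_X / hours_Y = 9/9 = 1 units of Y
Opportunity cost of X for Country B = hours_X / hours_Y = 1/9 = 1/9 units of Y
Terms of trade must be between the two opportunity costs.
Range: 1/9 to 1

1/9 to 1


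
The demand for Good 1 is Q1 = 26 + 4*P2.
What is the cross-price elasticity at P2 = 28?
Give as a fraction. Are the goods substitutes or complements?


dQ1/dP2 = 4
At P2 = 28: Q1 = 26 + 4*28 = 138
Exy = (dQ1/dP2)(P2/Q1) = 4 * 28 / 138 = 56/69
Since Exy > 0, the goods are substitutes.

56/69 (substitutes)


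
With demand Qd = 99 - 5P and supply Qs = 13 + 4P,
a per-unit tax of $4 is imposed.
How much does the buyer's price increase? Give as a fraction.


With a per-unit tax, the buyer's price increase depends on relative slopes.
Supply slope: d = 4, Demand slope: b = 5
Buyer's price increase = d * tax / (b + d)
= 4 * 4 / (5 + 4)
= 16 / 9 = 16/9

16/9


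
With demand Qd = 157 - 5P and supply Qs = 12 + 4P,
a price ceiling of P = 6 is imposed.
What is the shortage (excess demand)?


At P = 6:
Qd = 157 - 5*6 = 127
Qs = 12 + 4*6 = 36
Shortage = Qd - Qs = 127 - 36 = 91

91


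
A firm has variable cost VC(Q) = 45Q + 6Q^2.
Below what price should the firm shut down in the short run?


AVC(Q) = VC(Q)/Q = 45 + 6Q
AVC is increasing in Q, so minimum AVC is at Q -> 0+.
Min AVC = 45
The firm should shut down if P < 45.

45


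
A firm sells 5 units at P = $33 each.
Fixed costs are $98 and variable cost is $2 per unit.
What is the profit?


Total Revenue = P * Q = 33 * 5 = $165
Total Cost = FC + VC*Q = 98 + 2*5 = $108
Profit = TR - TC = 165 - 108 = $57

$57


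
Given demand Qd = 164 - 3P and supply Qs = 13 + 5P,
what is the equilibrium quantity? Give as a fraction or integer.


First find equilibrium price:
164 - 3P = 13 + 5P
P* = 151/8 = 151/8
Then substitute into demand:
Q* = 164 - 3 * 151/8 = 859/8

859/8


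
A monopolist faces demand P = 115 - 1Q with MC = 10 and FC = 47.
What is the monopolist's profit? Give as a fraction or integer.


MR = MC: 115 - 2Q = 10
Q* = 105/2
P* = 115 - 1*105/2 = 125/2
Profit = (P* - MC)*Q* - FC
= (125/2 - 10)*105/2 - 47
= 105/2*105/2 - 47
= 11025/4 - 47 = 10837/4

10837/4


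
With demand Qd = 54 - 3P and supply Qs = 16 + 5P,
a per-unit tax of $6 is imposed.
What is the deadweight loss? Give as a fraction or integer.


Pre-tax equilibrium quantity: Q* = 159/4
Post-tax equilibrium quantity: Q_tax = 57/2
Reduction in quantity: Q* - Q_tax = 45/4
DWL = (1/2) * tax * (Q* - Q_tax)
DWL = (1/2) * 6 * 45/4 = 135/4

135/4


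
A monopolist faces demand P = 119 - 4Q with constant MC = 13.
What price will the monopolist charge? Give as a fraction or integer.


MR = 119 - 8Q
Set MR = MC: 119 - 8Q = 13
Q* = 53/4
Substitute into demand:
P* = 119 - 4*53/4 = 66

66


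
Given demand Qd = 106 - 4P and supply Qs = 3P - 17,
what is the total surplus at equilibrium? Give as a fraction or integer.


Find equilibrium: 106 - 4P = 3P - 17
106 + 17 = 7P
P* = 123/7 = 123/7
Q* = 3*123/7 - 17 = 250/7
Inverse demand: P = 53/2 - Q/4, so P_max = 53/2
Inverse supply: P = 17/3 + Q/3, so P_min = 17/3
CS = (1/2) * 250/7 * (53/2 - 123/7) = 15625/98
PS = (1/2) * 250/7 * (123/7 - 17/3) = 31250/147
TS = CS + PS = 15625/98 + 31250/147 = 15625/42

15625/42


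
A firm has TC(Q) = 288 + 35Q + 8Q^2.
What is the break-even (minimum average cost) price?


AC(Q) = 288/Q + 35 + 8Q
To minimize: dAC/dQ = -288/Q^2 + 8 = 0
Q^2 = 288/8 = 36
Q* = 6
Min AC = 288/6 + 35 + 8*6
Min AC = 48 + 35 + 48 = 131

131


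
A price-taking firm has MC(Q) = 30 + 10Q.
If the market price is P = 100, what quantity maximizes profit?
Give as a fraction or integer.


In perfect competition, profit is maximized where P = MC.
100 = 30 + 10Q
70 = 10Q
Q* = 70/10 = 7

7


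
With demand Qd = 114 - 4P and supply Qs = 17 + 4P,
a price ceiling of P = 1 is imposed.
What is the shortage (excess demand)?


At P = 1:
Qd = 114 - 4*1 = 110
Qs = 17 + 4*1 = 21
Shortage = Qd - Qs = 110 - 21 = 89

89


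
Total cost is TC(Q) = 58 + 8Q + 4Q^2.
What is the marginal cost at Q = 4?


MC = dTC/dQ = 8 + 2*4*Q
At Q = 4:
MC = 8 + 8*4
MC = 8 + 32 = 40

40


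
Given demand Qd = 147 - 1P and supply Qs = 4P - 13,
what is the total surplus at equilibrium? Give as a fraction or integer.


Find equilibrium: 147 - 1P = 4P - 13
147 + 13 = 5P
P* = 160/5 = 32
Q* = 4*32 - 13 = 115
Inverse demand: P = 147 - Q/1, so P_max = 147
Inverse supply: P = 13/4 + Q/4, so P_min = 13/4
CS = (1/2) * 115 * (147 - 32) = 13225/2
PS = (1/2) * 115 * (32 - 13/4) = 13225/8
TS = CS + PS = 13225/2 + 13225/8 = 66125/8

66125/8


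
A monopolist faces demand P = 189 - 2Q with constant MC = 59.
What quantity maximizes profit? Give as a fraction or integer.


TR = P*Q = (189 - 2Q)Q = 189Q - 2Q^2
MR = dTR/dQ = 189 - 4Q
Set MR = MC:
189 - 4Q = 59
130 = 4Q
Q* = 130/4 = 65/2

65/2


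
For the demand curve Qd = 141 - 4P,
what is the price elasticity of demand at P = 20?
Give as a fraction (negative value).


dQ/dP = -4
At P = 20: Q = 141 - 4*20 = 61
E = (dQ/dP)(P/Q) = (-4)(20/61) = -80/61

-80/61


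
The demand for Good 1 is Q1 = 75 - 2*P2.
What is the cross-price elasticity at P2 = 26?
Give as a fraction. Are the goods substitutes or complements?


dQ1/dP2 = -2
At P2 = 26: Q1 = 75 - 2*26 = 23
Exy = (dQ1/dP2)(P2/Q1) = -2 * 26 / 23 = -52/23
Since Exy < 0, the goods are complements.

-52/23 (complements)


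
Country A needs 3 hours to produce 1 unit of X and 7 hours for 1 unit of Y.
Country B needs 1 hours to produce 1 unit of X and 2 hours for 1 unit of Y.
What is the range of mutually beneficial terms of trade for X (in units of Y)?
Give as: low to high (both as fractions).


Opportunity cost of X for Country A = hours_X / hours_Y = 3/7 = 3/7 units of Y
Opportunity cost of X for Country B = hours_X / hours_Y = 1/2 = 1/2 units of Y
Terms of trade must be between the two opportunity costs.
Range: 3/7 to 1/2

3/7 to 1/2


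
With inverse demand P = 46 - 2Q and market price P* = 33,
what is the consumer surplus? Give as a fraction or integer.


Maximum willingness to pay (at Q=0): P_max = 46
Quantity demanded at P* = 33:
Q* = (46 - 33)/2 = 13/2
CS = (1/2) * Q* * (P_max - P*)
CS = (1/2) * 13/2 * (46 - 33)
CS = (1/2) * 13/2 * 13 = 169/4

169/4


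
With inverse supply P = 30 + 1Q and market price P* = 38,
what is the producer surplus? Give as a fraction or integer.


Minimum supply price (at Q=0): P_min = 30
Quantity supplied at P* = 38:
Q* = (38 - 30)/1 = 8
PS = (1/2) * Q* * (P* - P_min)
PS = (1/2) * 8 * (38 - 30)
PS = (1/2) * 8 * 8 = 32

32


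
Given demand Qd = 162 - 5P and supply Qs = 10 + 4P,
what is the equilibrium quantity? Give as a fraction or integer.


First find equilibrium price:
162 - 5P = 10 + 4P
P* = 152/9 = 152/9
Then substitute into demand:
Q* = 162 - 5 * 152/9 = 698/9

698/9


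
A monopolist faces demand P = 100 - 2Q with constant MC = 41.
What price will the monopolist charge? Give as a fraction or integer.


MR = 100 - 4Q
Set MR = MC: 100 - 4Q = 41
Q* = 59/4
Substitute into demand:
P* = 100 - 2*59/4 = 141/2

141/2


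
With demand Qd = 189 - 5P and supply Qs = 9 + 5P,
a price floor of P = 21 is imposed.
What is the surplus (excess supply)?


At P = 21:
Qd = 189 - 5*21 = 84
Qs = 9 + 5*21 = 114
Surplus = Qs - Qd = 114 - 84 = 30

30


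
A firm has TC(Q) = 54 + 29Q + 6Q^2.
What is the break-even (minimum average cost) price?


AC(Q) = 54/Q + 29 + 6Q
To minimize: dAC/dQ = -54/Q^2 + 6 = 0
Q^2 = 54/6 = 9
Q* = 3
Min AC = 54/3 + 29 + 6*3
Min AC = 18 + 29 + 18 = 65

65


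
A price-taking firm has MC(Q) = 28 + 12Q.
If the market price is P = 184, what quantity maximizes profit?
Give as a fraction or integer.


In perfect competition, profit is maximized where P = MC.
184 = 28 + 12Q
156 = 12Q
Q* = 156/12 = 13

13


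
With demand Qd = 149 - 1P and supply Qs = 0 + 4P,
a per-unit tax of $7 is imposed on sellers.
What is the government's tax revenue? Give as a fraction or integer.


With tax on sellers, new supply: Qs' = 0 + 4(P - 7)
= 4P - 28
New equilibrium quantity:
Q_new = 568/5
Tax revenue = tax * Q_new = 7 * 568/5 = 3976/5

3976/5


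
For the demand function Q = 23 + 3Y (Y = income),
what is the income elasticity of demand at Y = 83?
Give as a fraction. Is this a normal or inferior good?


dQ/dY = 3
At Y = 83: Q = 23 + 3*83 = 272
Ey = (dQ/dY)(Y/Q) = 3 * 83 / 272 = 249/272
Since Ey > 0, this is a normal good.

249/272 (normal good)


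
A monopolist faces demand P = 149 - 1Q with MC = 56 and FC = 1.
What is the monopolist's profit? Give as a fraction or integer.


MR = MC: 149 - 2Q = 56
Q* = 93/2
P* = 149 - 1*93/2 = 205/2
Profit = (P* - MC)*Q* - FC
= (205/2 - 56)*93/2 - 1
= 93/2*93/2 - 1
= 8649/4 - 1 = 8645/4

8645/4


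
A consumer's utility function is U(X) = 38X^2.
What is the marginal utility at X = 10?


MU = dU/dX = 38*2*X^(2-1)
MU = 76*X^1
At X = 10:
MU = 76 * 10^1
MU = 76 * 10 = 760

760


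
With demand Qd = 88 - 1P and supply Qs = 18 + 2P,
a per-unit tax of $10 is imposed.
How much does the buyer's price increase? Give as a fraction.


With a per-unit tax, the buyer's price increase depends on relative slopes.
Supply slope: d = 2, Demand slope: b = 1
Buyer's price increase = d * tax / (b + d)
= 2 * 10 / (1 + 2)
= 20 / 3 = 20/3

20/3


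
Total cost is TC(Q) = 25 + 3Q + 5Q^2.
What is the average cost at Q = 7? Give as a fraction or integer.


TC(7) = 25 + 3*7 + 5*7^2
TC(7) = 25 + 21 + 245 = 291
AC = TC/Q = 291/7 = 291/7

291/7


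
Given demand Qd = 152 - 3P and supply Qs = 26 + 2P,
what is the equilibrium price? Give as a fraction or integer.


At equilibrium, Qd = Qs.
152 - 3P = 26 + 2P
152 - 26 = 3P + 2P
126 = 5P
P* = 126/5 = 126/5

126/5


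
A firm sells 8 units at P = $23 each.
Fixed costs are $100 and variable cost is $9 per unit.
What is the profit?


Total Revenue = P * Q = 23 * 8 = $184
Total Cost = FC + VC*Q = 100 + 9*8 = $172
Profit = TR - TC = 184 - 172 = $12

$12


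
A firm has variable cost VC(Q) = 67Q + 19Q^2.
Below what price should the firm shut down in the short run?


AVC(Q) = VC(Q)/Q = 67 + 19Q
AVC is increasing in Q, so minimum AVC is at Q -> 0+.
Min AVC = 67
The firm should shut down if P < 67.

67


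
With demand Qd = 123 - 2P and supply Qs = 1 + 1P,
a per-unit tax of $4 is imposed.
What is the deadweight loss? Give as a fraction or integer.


Pre-tax equilibrium quantity: Q* = 125/3
Post-tax equilibrium quantity: Q_tax = 39
Reduction in quantity: Q* - Q_tax = 8/3
DWL = (1/2) * tax * (Q* - Q_tax)
DWL = (1/2) * 4 * 8/3 = 16/3

16/3


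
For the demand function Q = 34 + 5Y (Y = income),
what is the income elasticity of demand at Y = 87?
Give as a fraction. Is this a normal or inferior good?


dQ/dY = 5
At Y = 87: Q = 34 + 5*87 = 469
Ey = (dQ/dY)(Y/Q) = 5 * 87 / 469 = 435/469
Since Ey > 0, this is a normal good.

435/469 (normal good)


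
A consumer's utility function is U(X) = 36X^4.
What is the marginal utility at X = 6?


MU = dU/dX = 36*4*X^(4-1)
MU = 144*X^3
At X = 6:
MU = 144 * 6^3
MU = 144 * 216 = 31104

31104


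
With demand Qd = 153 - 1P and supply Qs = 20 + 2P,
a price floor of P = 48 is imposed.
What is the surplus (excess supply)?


At P = 48:
Qd = 153 - 1*48 = 105
Qs = 20 + 2*48 = 116
Surplus = Qs - Qd = 116 - 105 = 11

11


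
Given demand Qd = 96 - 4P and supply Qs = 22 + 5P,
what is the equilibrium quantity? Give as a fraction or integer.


First find equilibrium price:
96 - 4P = 22 + 5P
P* = 74/9 = 74/9
Then substitute into demand:
Q* = 96 - 4 * 74/9 = 568/9

568/9


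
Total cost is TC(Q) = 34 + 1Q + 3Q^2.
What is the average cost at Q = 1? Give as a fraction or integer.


TC(1) = 34 + 1*1 + 3*1^2
TC(1) = 34 + 1 + 3 = 38
AC = TC/Q = 38/1 = 38

38


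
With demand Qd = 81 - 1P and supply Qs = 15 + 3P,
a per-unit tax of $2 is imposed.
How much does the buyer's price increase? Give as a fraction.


With a per-unit tax, the buyer's price increase depends on relative slopes.
Supply slope: d = 3, Demand slope: b = 1
Buyer's price increase = d * tax / (b + d)
= 3 * 2 / (1 + 3)
= 6 / 4 = 3/2

3/2


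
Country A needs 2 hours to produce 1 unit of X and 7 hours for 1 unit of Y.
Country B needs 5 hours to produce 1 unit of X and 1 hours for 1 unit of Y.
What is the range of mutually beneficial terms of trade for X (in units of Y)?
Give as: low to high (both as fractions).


Opportunity cost of X for Country A = hours_X / hours_Y = 2/7 = 2/7 units of Y
Opportunity cost of X for Country B = hours_X / hours_Y = 5/1 = 5 units of Y
Terms of trade must be between the two opportunity costs.
Range: 2/7 to 5

2/7 to 5


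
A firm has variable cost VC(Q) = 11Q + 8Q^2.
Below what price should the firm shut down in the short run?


AVC(Q) = VC(Q)/Q = 11 + 8Q
AVC is increasing in Q, so minimum AVC is at Q -> 0+.
Min AVC = 11
The firm should shut down if P < 11.

11


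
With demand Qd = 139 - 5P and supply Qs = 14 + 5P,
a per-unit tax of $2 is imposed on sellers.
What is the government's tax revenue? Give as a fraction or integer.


With tax on sellers, new supply: Qs' = 14 + 5(P - 2)
= 4 + 5P
New equilibrium quantity:
Q_new = 143/2
Tax revenue = tax * Q_new = 2 * 143/2 = 143

143


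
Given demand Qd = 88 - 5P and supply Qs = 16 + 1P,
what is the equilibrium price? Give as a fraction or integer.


At equilibrium, Qd = Qs.
88 - 5P = 16 + 1P
88 - 16 = 5P + 1P
72 = 6P
P* = 72/6 = 12

12


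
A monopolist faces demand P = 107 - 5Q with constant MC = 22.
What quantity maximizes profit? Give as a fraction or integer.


TR = P*Q = (107 - 5Q)Q = 107Q - 5Q^2
MR = dTR/dQ = 107 - 10Q
Set MR = MC:
107 - 10Q = 22
85 = 10Q
Q* = 85/10 = 17/2

17/2


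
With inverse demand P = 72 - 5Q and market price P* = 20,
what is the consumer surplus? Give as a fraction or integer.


Maximum willingness to pay (at Q=0): P_max = 72
Quantity demanded at P* = 20:
Q* = (72 - 20)/5 = 52/5
CS = (1/2) * Q* * (P_max - P*)
CS = (1/2) * 52/5 * (72 - 20)
CS = (1/2) * 52/5 * 52 = 1352/5

1352/5


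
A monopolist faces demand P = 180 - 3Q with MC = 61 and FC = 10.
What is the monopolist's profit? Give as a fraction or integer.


MR = MC: 180 - 6Q = 61
Q* = 119/6
P* = 180 - 3*119/6 = 241/2
Profit = (P* - MC)*Q* - FC
= (241/2 - 61)*119/6 - 10
= 119/2*119/6 - 10
= 14161/12 - 10 = 14041/12

14041/12


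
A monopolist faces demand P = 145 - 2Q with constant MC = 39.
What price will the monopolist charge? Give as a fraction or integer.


MR = 145 - 4Q
Set MR = MC: 145 - 4Q = 39
Q* = 53/2
Substitute into demand:
P* = 145 - 2*53/2 = 92

92


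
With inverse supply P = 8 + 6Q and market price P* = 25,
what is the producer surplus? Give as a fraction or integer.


Minimum supply price (at Q=0): P_min = 8
Quantity supplied at P* = 25:
Q* = (25 - 8)/6 = 17/6
PS = (1/2) * Q* * (P* - P_min)
PS = (1/2) * 17/6 * (25 - 8)
PS = (1/2) * 17/6 * 17 = 289/12

289/12


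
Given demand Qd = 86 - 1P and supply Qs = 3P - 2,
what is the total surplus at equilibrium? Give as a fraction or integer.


Find equilibrium: 86 - 1P = 3P - 2
86 + 2 = 4P
P* = 88/4 = 22
Q* = 3*22 - 2 = 64
Inverse demand: P = 86 - Q/1, so P_max = 86
Inverse supply: P = 2/3 + Q/3, so P_min = 2/3
CS = (1/2) * 64 * (86 - 22) = 2048
PS = (1/2) * 64 * (22 - 2/3) = 2048/3
TS = CS + PS = 2048 + 2048/3 = 8192/3

8192/3


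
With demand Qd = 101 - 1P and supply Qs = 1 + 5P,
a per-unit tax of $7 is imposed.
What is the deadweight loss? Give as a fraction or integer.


Pre-tax equilibrium quantity: Q* = 253/3
Post-tax equilibrium quantity: Q_tax = 157/2
Reduction in quantity: Q* - Q_tax = 35/6
DWL = (1/2) * tax * (Q* - Q_tax)
DWL = (1/2) * 7 * 35/6 = 245/12

245/12


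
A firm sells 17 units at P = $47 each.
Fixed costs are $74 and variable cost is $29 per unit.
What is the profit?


Total Revenue = P * Q = 47 * 17 = $799
Total Cost = FC + VC*Q = 74 + 29*17 = $567
Profit = TR - TC = 799 - 567 = $232

$232


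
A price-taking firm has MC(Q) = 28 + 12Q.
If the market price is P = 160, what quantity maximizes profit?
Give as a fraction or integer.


In perfect competition, profit is maximized where P = MC.
160 = 28 + 12Q
132 = 12Q
Q* = 132/12 = 11

11


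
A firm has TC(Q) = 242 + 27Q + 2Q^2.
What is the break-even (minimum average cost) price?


AC(Q) = 242/Q + 27 + 2Q
To minimize: dAC/dQ = -242/Q^2 + 2 = 0
Q^2 = 242/2 = 121
Q* = 11
Min AC = 242/11 + 27 + 2*11
Min AC = 22 + 27 + 22 = 71

71


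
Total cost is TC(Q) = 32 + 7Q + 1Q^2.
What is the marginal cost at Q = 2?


MC = dTC/dQ = 7 + 2*1*Q
At Q = 2:
MC = 7 + 2*2
MC = 7 + 4 = 11

11


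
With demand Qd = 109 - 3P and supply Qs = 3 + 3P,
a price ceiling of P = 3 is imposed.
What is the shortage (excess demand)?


At P = 3:
Qd = 109 - 3*3 = 100
Qs = 3 + 3*3 = 12
Shortage = Qd - Qs = 100 - 12 = 88

88


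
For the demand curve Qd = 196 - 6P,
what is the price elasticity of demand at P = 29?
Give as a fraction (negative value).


dQ/dP = -6
At P = 29: Q = 196 - 6*29 = 22
E = (dQ/dP)(P/Q) = (-6)(29/22) = -87/11

-87/11


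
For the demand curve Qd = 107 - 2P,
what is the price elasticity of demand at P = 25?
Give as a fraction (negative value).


dQ/dP = -2
At P = 25: Q = 107 - 2*25 = 57
E = (dQ/dP)(P/Q) = (-2)(25/57) = -50/57

-50/57


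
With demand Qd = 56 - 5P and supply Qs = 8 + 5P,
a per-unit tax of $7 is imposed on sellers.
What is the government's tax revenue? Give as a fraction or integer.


With tax on sellers, new supply: Qs' = 8 + 5(P - 7)
= 5P - 27
New equilibrium quantity:
Q_new = 29/2
Tax revenue = tax * Q_new = 7 * 29/2 = 203/2

203/2


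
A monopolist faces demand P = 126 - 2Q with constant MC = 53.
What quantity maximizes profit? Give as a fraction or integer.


TR = P*Q = (126 - 2Q)Q = 126Q - 2Q^2
MR = dTR/dQ = 126 - 4Q
Set MR = MC:
126 - 4Q = 53
73 = 4Q
Q* = 73/4 = 73/4

73/4


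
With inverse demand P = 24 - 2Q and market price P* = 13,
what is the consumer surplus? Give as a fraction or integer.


Maximum willingness to pay (at Q=0): P_max = 24
Quantity demanded at P* = 13:
Q* = (24 - 13)/2 = 11/2
CS = (1/2) * Q* * (P_max - P*)
CS = (1/2) * 11/2 * (24 - 13)
CS = (1/2) * 11/2 * 11 = 121/4

121/4


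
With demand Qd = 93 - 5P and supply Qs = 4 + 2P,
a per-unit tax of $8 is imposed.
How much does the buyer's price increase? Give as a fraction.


With a per-unit tax, the buyer's price increase depends on relative slopes.
Supply slope: d = 2, Demand slope: b = 5
Buyer's price increase = d * tax / (b + d)
= 2 * 8 / (5 + 2)
= 16 / 7 = 16/7

16/7


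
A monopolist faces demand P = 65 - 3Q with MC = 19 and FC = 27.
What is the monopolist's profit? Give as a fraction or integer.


MR = MC: 65 - 6Q = 19
Q* = 23/3
P* = 65 - 3*23/3 = 42
Profit = (P* - MC)*Q* - FC
= (42 - 19)*23/3 - 27
= 23*23/3 - 27
= 529/3 - 27 = 448/3

448/3


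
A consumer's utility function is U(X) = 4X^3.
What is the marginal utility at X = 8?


MU = dU/dX = 4*3*X^(3-1)
MU = 12*X^2
At X = 8:
MU = 12 * 8^2
MU = 12 * 64 = 768

768


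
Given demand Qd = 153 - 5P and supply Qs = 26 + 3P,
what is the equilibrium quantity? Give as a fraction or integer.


First find equilibrium price:
153 - 5P = 26 + 3P
P* = 127/8 = 127/8
Then substitute into demand:
Q* = 153 - 5 * 127/8 = 589/8

589/8


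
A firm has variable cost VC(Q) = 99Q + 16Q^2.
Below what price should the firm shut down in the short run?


AVC(Q) = VC(Q)/Q = 99 + 16Q
AVC is increasing in Q, so minimum AVC is at Q -> 0+.
Min AVC = 99
The firm should shut down if P < 99.

99


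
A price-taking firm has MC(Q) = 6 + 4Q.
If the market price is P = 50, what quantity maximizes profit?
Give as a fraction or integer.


In perfect competition, profit is maximized where P = MC.
50 = 6 + 4Q
44 = 4Q
Q* = 44/4 = 11

11


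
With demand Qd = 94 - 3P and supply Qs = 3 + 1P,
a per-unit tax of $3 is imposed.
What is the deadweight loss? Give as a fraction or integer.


Pre-tax equilibrium quantity: Q* = 103/4
Post-tax equilibrium quantity: Q_tax = 47/2
Reduction in quantity: Q* - Q_tax = 9/4
DWL = (1/2) * tax * (Q* - Q_tax)
DWL = (1/2) * 3 * 9/4 = 27/8

27/8


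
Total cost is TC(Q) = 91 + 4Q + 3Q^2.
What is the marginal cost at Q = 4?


MC = dTC/dQ = 4 + 2*3*Q
At Q = 4:
MC = 4 + 6*4
MC = 4 + 24 = 28

28


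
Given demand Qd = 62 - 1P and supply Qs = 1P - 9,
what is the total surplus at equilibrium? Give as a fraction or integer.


Find equilibrium: 62 - 1P = 1P - 9
62 + 9 = 2P
P* = 71/2 = 71/2
Q* = 1*71/2 - 9 = 53/2
Inverse demand: P = 62 - Q/1, so P_max = 62
Inverse supply: P = 9 + Q/1, so P_min = 9
CS = (1/2) * 53/2 * (62 - 71/2) = 2809/8
PS = (1/2) * 53/2 * (71/2 - 9) = 2809/8
TS = CS + PS = 2809/8 + 2809/8 = 2809/4

2809/4
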